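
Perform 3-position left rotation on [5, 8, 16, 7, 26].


Left rotate by 3: [7, 26, 5, 8, 16]


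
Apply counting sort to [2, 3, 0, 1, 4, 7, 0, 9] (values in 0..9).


Count array: [2, 1, 1, 1, 1, 0, 0, 1, 0, 1]
Reconstruct: [0, 0, 1, 2, 3, 4, 7, 9]


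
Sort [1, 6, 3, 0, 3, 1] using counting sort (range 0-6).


Count array: [1, 2, 0, 2, 0, 0, 1]
Reconstruct: [0, 1, 1, 3, 3, 6]


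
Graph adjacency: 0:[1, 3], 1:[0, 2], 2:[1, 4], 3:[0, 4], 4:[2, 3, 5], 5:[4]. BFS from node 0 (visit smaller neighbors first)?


BFS queue: start with [0]
Visit order: [0, 1, 3, 2, 4, 5]


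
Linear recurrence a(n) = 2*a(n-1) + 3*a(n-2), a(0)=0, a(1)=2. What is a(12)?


Build bottom-up:
...a(10)=29524, a(11)=88574, a(12)=2*88574+3*29524=265720


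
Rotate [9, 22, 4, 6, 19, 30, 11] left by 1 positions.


Left rotate by 1: [22, 4, 6, 19, 30, 11, 9]


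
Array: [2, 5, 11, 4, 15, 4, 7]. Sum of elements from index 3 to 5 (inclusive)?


Prefix sums: [0, 2, 7, 18, 22, 37, 41, 48]
Sum[3..5] = prefix[6] - prefix[3] = 41 - 18 = 23


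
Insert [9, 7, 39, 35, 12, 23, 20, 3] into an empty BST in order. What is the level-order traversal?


Root = 9; build tree by BST insertion.
Level-Order traversal: [9, 7, 39, 3, 35, 12, 23, 20]


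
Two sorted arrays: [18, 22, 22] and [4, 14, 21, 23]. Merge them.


Compare heads, take smaller each step.
Merged: [4, 14, 18, 21, 22, 22, 23]


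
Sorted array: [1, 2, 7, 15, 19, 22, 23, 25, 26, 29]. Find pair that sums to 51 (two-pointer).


Two pointers: lo=0, hi=9
Found pair: (22, 29) summing to 51


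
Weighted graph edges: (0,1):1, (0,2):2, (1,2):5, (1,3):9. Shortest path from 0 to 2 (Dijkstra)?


Dijkstra from 0:
Distances: {0: 0, 1: 1, 2: 2, 3: 10}
Shortest distance to 2 = 2, path = [0, 2]


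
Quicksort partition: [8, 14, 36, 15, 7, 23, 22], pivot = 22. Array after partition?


Elements <= 22 go left of pivot.
Result: [8, 14, 15, 7, 22, 23, 36], pivot at index 4


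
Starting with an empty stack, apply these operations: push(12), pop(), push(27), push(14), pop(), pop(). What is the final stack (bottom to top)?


push(12) -> [12]
pop() returns 12 -> []
push(27) -> [27]
push(14) -> [27, 14]
pop() returns 14 -> [27]
pop() returns 27 -> []
Final stack (bottom to top): []


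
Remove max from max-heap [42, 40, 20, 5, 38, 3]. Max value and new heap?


Max = 42
Replace root with last, heapify down
Resulting heap: [40, 38, 20, 5, 3]


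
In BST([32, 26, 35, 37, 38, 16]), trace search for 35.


BST root = 32
Search for 35: compare at each node
Path: [32, 35]


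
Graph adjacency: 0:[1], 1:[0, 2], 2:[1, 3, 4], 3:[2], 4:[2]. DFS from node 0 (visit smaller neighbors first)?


DFS stack-based: start with [0]
Visit order: [0, 1, 2, 3, 4]


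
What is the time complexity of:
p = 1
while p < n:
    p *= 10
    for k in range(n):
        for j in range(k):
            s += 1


Per nesting level: O(log n) * O(n) * O(n) [triangular over k] = O(n^2 log n)
Complexity: O(n^2 log n)


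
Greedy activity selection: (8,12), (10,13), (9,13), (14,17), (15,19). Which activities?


Greedy: pick earliest-ending, then skip overlaps.
Selected (2 activities): [(8, 12), (14, 17)]


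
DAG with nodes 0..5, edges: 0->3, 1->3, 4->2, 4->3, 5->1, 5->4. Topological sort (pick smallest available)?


Kahn's algorithm, process smallest node first
Order: [0, 5, 1, 4, 2, 3]


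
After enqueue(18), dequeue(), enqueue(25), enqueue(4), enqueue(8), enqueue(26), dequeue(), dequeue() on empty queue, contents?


enqueue(18) -> [18]
dequeue() returns 18 -> []
enqueue(25) -> [25]
enqueue(4) -> [25, 4]
enqueue(8) -> [25, 4, 8]
enqueue(26) -> [25, 4, 8, 26]
dequeue() returns 25 -> [4, 8, 26]
dequeue() returns 4 -> [8, 26]
Final queue (front to back): [8, 26]


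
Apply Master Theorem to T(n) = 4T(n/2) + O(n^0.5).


a=4, b=2, c=0.5. log_2(4)=2 > c=0.5. Case 1: O(n^log_b(a)) = O(n^2)
Complexity: O(n^2)


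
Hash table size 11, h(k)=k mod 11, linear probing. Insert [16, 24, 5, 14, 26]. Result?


Insertions: 16->slot 5; 24->slot 2; 5->slot 6; 14->slot 3; 26->slot 4
Table: [None, None, 24, 14, 26, 16, 5, None, None, None, None]


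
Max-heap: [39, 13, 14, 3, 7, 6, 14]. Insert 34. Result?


Append 34: [39, 13, 14, 3, 7, 6, 14, 34]
Bubble up: swap idx 7(34) with idx 3(3); swap idx 3(34) with idx 1(13)
Result: [39, 34, 14, 13, 7, 6, 14, 3]


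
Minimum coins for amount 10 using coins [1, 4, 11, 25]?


dp[0]=0; dp[i]=1+min(dp[i-c] for c in coins)
...dp[5]=2, dp[6]=3, dp[7]=4, dp[8]=2, dp[9]=3, dp[10]=4
Minimum coins for 10 = 4


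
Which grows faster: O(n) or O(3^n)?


linear grows slower than exponential (base 3)
O(n) is asymptotically smaller; O(3^n) grows faster


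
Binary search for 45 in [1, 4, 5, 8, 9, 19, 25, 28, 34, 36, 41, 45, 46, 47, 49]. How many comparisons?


Search for 45:
[0,14] mid=7 arr[7]=28
[8,14] mid=11 arr[11]=45
Total: 2 comparisons


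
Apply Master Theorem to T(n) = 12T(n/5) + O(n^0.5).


a=12, b=5, c=0.5. log_5(12)=1.544 > c=0.5. Case 1: O(n^log_b(a)) = O(n^1.544)
Complexity: O(n^1.544)


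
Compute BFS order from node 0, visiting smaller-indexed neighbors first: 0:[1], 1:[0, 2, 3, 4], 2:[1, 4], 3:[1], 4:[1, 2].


BFS queue: start with [0]
Visit order: [0, 1, 2, 3, 4]


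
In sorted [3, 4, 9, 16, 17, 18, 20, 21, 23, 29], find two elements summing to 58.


Two pointers: lo=0, hi=9
No pair sums to 58


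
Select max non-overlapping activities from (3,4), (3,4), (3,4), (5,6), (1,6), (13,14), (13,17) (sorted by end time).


Greedy: pick earliest-ending, then skip overlaps.
Selected (3 activities): [(3, 4), (5, 6), (13, 14)]


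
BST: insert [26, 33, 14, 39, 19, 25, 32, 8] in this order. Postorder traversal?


Root = 26; build tree by BST insertion.
Postorder traversal: [8, 25, 19, 14, 32, 39, 33, 26]


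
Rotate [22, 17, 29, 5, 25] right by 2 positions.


Right rotate by 2: [5, 25, 22, 17, 29]


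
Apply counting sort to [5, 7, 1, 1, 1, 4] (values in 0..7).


Count array: [0, 3, 0, 0, 1, 1, 0, 1]
Reconstruct: [1, 1, 1, 4, 5, 7]


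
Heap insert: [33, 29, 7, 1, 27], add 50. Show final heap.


Append 50: [33, 29, 7, 1, 27, 50]
Bubble up: swap idx 5(50) with idx 2(7); swap idx 2(50) with idx 0(33)
Result: [50, 29, 33, 1, 27, 7]


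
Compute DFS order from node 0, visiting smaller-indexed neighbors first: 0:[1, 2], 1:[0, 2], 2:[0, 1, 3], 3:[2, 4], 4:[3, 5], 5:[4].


DFS stack-based: start with [0]
Visit order: [0, 1, 2, 3, 4, 5]


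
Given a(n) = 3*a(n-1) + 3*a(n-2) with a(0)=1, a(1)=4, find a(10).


Build bottom-up:
...a(8)=44631, a(9)=169209, a(10)=3*169209+3*44631=641520


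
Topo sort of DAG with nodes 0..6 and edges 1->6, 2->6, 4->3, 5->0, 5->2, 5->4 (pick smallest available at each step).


Kahn's algorithm, process smallest node first
Order: [1, 5, 0, 2, 4, 3, 6]


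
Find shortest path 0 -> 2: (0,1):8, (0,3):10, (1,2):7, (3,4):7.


Dijkstra from 0:
Distances: {0: 0, 1: 8, 2: 15, 3: 10, 4: 17}
Shortest distance to 2 = 15, path = [0, 1, 2]


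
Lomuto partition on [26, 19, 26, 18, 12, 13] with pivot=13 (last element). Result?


Elements <= 13 go left of pivot.
Result: [12, 13, 26, 18, 26, 19], pivot at index 1


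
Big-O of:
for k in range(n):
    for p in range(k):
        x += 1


Per nesting level: O(n) * O(n) [triangular over k] = O(n^2)
Complexity: O(n^2)


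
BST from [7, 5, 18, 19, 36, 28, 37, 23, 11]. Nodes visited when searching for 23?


BST root = 7
Search for 23: compare at each node
Path: [7, 18, 19, 36, 28, 23]


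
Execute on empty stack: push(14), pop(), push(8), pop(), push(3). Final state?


push(14) -> [14]
pop() returns 14 -> []
push(8) -> [8]
pop() returns 8 -> []
push(3) -> [3]
Final stack (bottom to top): [3]


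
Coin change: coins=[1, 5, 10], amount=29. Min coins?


dp[0]=0; dp[i]=1+min(dp[i-c] for c in coins)
...dp[24]=6, dp[25]=3, dp[26]=4, dp[27]=5, dp[28]=6, dp[29]=7
Minimum coins for 29 = 7


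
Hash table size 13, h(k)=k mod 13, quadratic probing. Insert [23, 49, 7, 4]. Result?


Insertions: 23->slot 10; 49->slot 11; 7->slot 7; 4->slot 4
Table: [None, None, None, None, 4, None, None, 7, None, None, 23, 49, None]


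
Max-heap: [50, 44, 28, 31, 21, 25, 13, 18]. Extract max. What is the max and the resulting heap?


Max = 50
Replace root with last, heapify down
Resulting heap: [44, 31, 28, 18, 21, 25, 13]


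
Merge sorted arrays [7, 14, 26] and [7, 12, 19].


Compare heads, take smaller each step.
Merged: [7, 7, 12, 14, 19, 26]


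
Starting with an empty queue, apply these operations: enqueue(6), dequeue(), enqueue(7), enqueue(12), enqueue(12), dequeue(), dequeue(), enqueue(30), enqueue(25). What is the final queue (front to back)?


enqueue(6) -> [6]
dequeue() returns 6 -> []
enqueue(7) -> [7]
enqueue(12) -> [7, 12]
enqueue(12) -> [7, 12, 12]
dequeue() returns 7 -> [12, 12]
dequeue() returns 12 -> [12]
enqueue(30) -> [12, 30]
enqueue(25) -> [12, 30, 25]
Final queue (front to back): [12, 30, 25]


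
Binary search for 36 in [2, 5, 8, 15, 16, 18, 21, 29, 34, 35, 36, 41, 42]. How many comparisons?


Search for 36:
[0,12] mid=6 arr[6]=21
[7,12] mid=9 arr[9]=35
[10,12] mid=11 arr[11]=41
[10,10] mid=10 arr[10]=36
Total: 4 comparisons


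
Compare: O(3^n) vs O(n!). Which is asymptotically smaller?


exponential (base 3) grows slower than factorial
O(3^n) is asymptotically smaller; O(n!) grows faster


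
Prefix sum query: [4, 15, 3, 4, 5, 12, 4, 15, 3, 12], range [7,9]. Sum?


Prefix sums: [0, 4, 19, 22, 26, 31, 43, 47, 62, 65, 77]
Sum[7..9] = prefix[10] - prefix[7] = 77 - 47 = 30


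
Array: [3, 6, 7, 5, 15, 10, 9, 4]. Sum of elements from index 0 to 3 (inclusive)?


Prefix sums: [0, 3, 9, 16, 21, 36, 46, 55, 59]
Sum[0..3] = prefix[4] - prefix[0] = 21 - 0 = 21


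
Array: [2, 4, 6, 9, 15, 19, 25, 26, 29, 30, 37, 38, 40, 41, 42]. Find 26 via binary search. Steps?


Search for 26:
[0,14] mid=7 arr[7]=26
Total: 1 comparisons


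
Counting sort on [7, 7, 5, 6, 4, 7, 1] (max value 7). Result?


Count array: [0, 1, 0, 0, 1, 1, 1, 3]
Reconstruct: [1, 4, 5, 6, 7, 7, 7]


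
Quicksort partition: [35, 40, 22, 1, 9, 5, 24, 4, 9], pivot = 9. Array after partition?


Elements <= 9 go left of pivot.
Result: [1, 9, 5, 4, 9, 22, 24, 35, 40], pivot at index 4


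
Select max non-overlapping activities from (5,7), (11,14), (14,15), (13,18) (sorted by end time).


Greedy: pick earliest-ending, then skip overlaps.
Selected (3 activities): [(5, 7), (11, 14), (14, 15)]


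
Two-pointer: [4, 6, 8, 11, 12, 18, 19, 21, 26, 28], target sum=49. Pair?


Two pointers: lo=0, hi=9
Found pair: (21, 28) summing to 49


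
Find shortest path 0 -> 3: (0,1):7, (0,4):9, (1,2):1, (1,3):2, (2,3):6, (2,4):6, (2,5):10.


Dijkstra from 0:
Distances: {0: 0, 1: 7, 2: 8, 3: 9, 4: 9, 5: 18}
Shortest distance to 3 = 9, path = [0, 1, 3]


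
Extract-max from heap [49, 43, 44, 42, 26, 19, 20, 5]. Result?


Max = 49
Replace root with last, heapify down
Resulting heap: [44, 43, 20, 42, 26, 19, 5]


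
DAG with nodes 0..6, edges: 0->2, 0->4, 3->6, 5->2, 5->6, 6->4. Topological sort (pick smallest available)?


Kahn's algorithm, process smallest node first
Order: [0, 1, 3, 5, 2, 6, 4]


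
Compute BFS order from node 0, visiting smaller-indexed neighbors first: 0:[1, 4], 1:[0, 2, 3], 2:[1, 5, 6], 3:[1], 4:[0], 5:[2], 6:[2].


BFS queue: start with [0]
Visit order: [0, 1, 4, 2, 3, 5, 6]


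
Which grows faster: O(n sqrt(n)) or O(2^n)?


n^1.5 grows slower than exponential
O(n sqrt(n)) is asymptotically smaller; O(2^n) grows faster


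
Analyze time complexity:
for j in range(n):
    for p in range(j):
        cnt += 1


Per nesting level: O(n) * O(n) [triangular over j] = O(n^2)
Complexity: O(n^2)


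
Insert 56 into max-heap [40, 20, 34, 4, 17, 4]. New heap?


Append 56: [40, 20, 34, 4, 17, 4, 56]
Bubble up: swap idx 6(56) with idx 2(34); swap idx 2(56) with idx 0(40)
Result: [56, 20, 40, 4, 17, 4, 34]


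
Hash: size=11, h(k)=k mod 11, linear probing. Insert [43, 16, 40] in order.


Insertions: 43->slot 10; 16->slot 5; 40->slot 7
Table: [None, None, None, None, None, 16, None, 40, None, None, 43]


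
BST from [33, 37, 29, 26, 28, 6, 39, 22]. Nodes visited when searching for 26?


BST root = 33
Search for 26: compare at each node
Path: [33, 29, 26]


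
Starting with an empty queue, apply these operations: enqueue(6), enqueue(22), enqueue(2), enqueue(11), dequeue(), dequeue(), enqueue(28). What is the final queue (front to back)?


enqueue(6) -> [6]
enqueue(22) -> [6, 22]
enqueue(2) -> [6, 22, 2]
enqueue(11) -> [6, 22, 2, 11]
dequeue() returns 6 -> [22, 2, 11]
dequeue() returns 22 -> [2, 11]
enqueue(28) -> [2, 11, 28]
Final queue (front to back): [2, 11, 28]


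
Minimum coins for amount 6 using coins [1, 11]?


dp[0]=0; dp[i]=1+min(dp[i-c] for c in coins)
...dp[1]=1, dp[2]=2, dp[3]=3, dp[4]=4, dp[5]=5, dp[6]=6
Minimum coins for 6 = 6


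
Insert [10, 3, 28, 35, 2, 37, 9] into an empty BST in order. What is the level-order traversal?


Root = 10; build tree by BST insertion.
Level-Order traversal: [10, 3, 28, 2, 9, 35, 37]


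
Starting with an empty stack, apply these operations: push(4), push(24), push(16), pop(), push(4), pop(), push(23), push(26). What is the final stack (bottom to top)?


push(4) -> [4]
push(24) -> [4, 24]
push(16) -> [4, 24, 16]
pop() returns 16 -> [4, 24]
push(4) -> [4, 24, 4]
pop() returns 4 -> [4, 24]
push(23) -> [4, 24, 23]
push(26) -> [4, 24, 23, 26]
Final stack (bottom to top): [4, 24, 23, 26]


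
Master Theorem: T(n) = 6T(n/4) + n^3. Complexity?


a=6, b=4, c=3. log_4(6)=1.292 < c=3. Case 3: O(n^c) = O(n^3)
Complexity: O(n^3)


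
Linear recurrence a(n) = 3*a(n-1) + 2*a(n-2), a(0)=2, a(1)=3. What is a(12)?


Build bottom-up:
...a(10)=328393, a(11)=1169589, a(12)=3*1169589+2*328393=4165553


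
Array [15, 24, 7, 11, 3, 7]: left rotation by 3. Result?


Left rotate by 3: [11, 3, 7, 15, 24, 7]


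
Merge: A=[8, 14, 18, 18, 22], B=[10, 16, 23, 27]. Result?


Compare heads, take smaller each step.
Merged: [8, 10, 14, 16, 18, 18, 22, 23, 27]


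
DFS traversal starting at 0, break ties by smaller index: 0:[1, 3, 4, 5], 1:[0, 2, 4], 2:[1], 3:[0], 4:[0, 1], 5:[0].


DFS stack-based: start with [0]
Visit order: [0, 1, 2, 4, 3, 5]


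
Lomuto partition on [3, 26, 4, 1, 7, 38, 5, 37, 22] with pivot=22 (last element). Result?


Elements <= 22 go left of pivot.
Result: [3, 4, 1, 7, 5, 22, 26, 37, 38], pivot at index 5


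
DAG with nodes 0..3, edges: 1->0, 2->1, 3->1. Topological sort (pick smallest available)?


Kahn's algorithm, process smallest node first
Order: [2, 3, 1, 0]


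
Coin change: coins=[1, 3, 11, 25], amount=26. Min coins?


dp[0]=0; dp[i]=1+min(dp[i-c] for c in coins)
...dp[21]=5, dp[22]=2, dp[23]=3, dp[24]=4, dp[25]=1, dp[26]=2
Minimum coins for 26 = 2


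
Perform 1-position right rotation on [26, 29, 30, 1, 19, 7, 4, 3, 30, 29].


Right rotate by 1: [29, 26, 29, 30, 1, 19, 7, 4, 3, 30]


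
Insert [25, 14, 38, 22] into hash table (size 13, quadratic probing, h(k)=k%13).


Insertions: 25->slot 12; 14->slot 1; 38->slot 0; 22->slot 9
Table: [38, 14, None, None, None, None, None, None, None, 22, None, None, 25]


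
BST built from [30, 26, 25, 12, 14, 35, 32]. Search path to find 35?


BST root = 30
Search for 35: compare at each node
Path: [30, 35]


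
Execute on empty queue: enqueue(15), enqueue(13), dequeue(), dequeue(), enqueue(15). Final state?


enqueue(15) -> [15]
enqueue(13) -> [15, 13]
dequeue() returns 15 -> [13]
dequeue() returns 13 -> []
enqueue(15) -> [15]
Final queue (front to back): [15]


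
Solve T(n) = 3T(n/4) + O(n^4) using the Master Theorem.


a=3, b=4, c=4. log_4(3)=0.792 < c=4. Case 3: O(n^c) = O(n^4)
Complexity: O(n^4)


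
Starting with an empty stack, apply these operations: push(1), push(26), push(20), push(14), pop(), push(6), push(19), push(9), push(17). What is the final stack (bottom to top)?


push(1) -> [1]
push(26) -> [1, 26]
push(20) -> [1, 26, 20]
push(14) -> [1, 26, 20, 14]
pop() returns 14 -> [1, 26, 20]
push(6) -> [1, 26, 20, 6]
push(19) -> [1, 26, 20, 6, 19]
push(9) -> [1, 26, 20, 6, 19, 9]
push(17) -> [1, 26, 20, 6, 19, 9, 17]
Final stack (bottom to top): [1, 26, 20, 6, 19, 9, 17]


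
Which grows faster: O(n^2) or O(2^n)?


quadratic grows slower than exponential
O(n^2) is asymptotically smaller; O(2^n) grows faster


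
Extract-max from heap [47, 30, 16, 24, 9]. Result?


Max = 47
Replace root with last, heapify down
Resulting heap: [30, 24, 16, 9]


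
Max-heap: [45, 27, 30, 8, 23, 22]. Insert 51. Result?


Append 51: [45, 27, 30, 8, 23, 22, 51]
Bubble up: swap idx 6(51) with idx 2(30); swap idx 2(51) with idx 0(45)
Result: [51, 27, 45, 8, 23, 22, 30]


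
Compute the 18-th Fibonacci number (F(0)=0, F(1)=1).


F(n)=F(n-1)+F(n-2)
...F(16)=987, F(17)=1597, F(18)=2584


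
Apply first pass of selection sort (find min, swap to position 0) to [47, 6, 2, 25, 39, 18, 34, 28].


After one pass: [2, 6, 47, 25, 39, 18, 34, 28]


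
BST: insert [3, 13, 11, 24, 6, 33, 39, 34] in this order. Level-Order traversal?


Root = 3; build tree by BST insertion.
Level-Order traversal: [3, 13, 11, 24, 6, 33, 39, 34]


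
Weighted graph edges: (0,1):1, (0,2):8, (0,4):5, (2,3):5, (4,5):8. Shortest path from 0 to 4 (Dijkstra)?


Dijkstra from 0:
Distances: {0: 0, 1: 1, 2: 8, 3: 13, 4: 5, 5: 13}
Shortest distance to 4 = 5, path = [0, 4]


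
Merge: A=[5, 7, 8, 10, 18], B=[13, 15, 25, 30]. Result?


Compare heads, take smaller each step.
Merged: [5, 7, 8, 10, 13, 15, 18, 25, 30]


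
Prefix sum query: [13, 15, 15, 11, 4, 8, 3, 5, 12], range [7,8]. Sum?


Prefix sums: [0, 13, 28, 43, 54, 58, 66, 69, 74, 86]
Sum[7..8] = prefix[9] - prefix[7] = 86 - 69 = 17


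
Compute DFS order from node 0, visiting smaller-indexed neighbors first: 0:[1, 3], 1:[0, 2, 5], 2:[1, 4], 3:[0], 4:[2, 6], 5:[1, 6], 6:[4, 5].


DFS stack-based: start with [0]
Visit order: [0, 1, 2, 4, 6, 5, 3]


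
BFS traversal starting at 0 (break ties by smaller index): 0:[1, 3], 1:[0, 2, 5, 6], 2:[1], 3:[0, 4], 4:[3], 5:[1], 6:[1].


BFS queue: start with [0]
Visit order: [0, 1, 3, 2, 5, 6, 4]


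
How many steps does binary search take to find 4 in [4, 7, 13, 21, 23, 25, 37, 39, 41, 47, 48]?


Search for 4:
[0,10] mid=5 arr[5]=25
[0,4] mid=2 arr[2]=13
[0,1] mid=0 arr[0]=4
Total: 3 comparisons


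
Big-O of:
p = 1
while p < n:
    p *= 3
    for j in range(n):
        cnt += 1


Per nesting level: O(log n) * O(n) = O(n log n)
Complexity: O(n log n)


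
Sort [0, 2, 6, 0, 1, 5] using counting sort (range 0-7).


Count array: [2, 1, 1, 0, 0, 1, 1, 0]
Reconstruct: [0, 0, 1, 2, 5, 6]


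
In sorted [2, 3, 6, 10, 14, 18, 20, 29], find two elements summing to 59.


Two pointers: lo=0, hi=7
No pair sums to 59


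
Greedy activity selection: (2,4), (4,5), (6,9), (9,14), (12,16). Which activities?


Greedy: pick earliest-ending, then skip overlaps.
Selected (4 activities): [(2, 4), (4, 5), (6, 9), (9, 14)]


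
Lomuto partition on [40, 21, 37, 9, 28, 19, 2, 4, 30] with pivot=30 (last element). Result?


Elements <= 30 go left of pivot.
Result: [21, 9, 28, 19, 2, 4, 30, 40, 37], pivot at index 6


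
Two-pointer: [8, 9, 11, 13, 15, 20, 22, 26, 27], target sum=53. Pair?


Two pointers: lo=0, hi=8
Found pair: (26, 27) summing to 53


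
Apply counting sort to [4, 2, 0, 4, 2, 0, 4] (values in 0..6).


Count array: [2, 0, 2, 0, 3, 0, 0]
Reconstruct: [0, 0, 2, 2, 4, 4, 4]


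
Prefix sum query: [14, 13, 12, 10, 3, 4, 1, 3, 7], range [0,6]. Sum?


Prefix sums: [0, 14, 27, 39, 49, 52, 56, 57, 60, 67]
Sum[0..6] = prefix[7] - prefix[0] = 57 - 0 = 57


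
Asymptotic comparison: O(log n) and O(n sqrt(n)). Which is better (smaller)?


logarithmic grows slower than n^1.5
O(log n) is asymptotically smaller; O(n sqrt(n)) grows faster


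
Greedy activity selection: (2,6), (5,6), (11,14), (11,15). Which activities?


Greedy: pick earliest-ending, then skip overlaps.
Selected (2 activities): [(2, 6), (11, 14)]


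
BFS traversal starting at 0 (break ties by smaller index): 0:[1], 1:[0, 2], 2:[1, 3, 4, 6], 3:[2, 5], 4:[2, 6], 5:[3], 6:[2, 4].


BFS queue: start with [0]
Visit order: [0, 1, 2, 3, 4, 6, 5]


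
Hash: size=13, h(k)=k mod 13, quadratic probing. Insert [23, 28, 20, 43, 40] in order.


Insertions: 23->slot 10; 28->slot 2; 20->slot 7; 43->slot 4; 40->slot 1
Table: [None, 40, 28, None, 43, None, None, 20, None, None, 23, None, None]


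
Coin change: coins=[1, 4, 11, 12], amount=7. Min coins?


dp[0]=0; dp[i]=1+min(dp[i-c] for c in coins)
...dp[2]=2, dp[3]=3, dp[4]=1, dp[5]=2, dp[6]=3, dp[7]=4
Minimum coins for 7 = 4


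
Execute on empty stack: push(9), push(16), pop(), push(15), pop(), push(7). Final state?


push(9) -> [9]
push(16) -> [9, 16]
pop() returns 16 -> [9]
push(15) -> [9, 15]
pop() returns 15 -> [9]
push(7) -> [9, 7]
Final stack (bottom to top): [9, 7]


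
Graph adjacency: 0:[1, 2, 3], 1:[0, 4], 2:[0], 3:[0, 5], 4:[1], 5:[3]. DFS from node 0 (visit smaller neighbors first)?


DFS stack-based: start with [0]
Visit order: [0, 1, 4, 2, 3, 5]


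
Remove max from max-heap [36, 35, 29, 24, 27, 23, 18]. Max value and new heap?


Max = 36
Replace root with last, heapify down
Resulting heap: [35, 27, 29, 24, 18, 23]


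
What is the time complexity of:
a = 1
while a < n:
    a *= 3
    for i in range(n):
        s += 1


Per nesting level: O(log n) * O(n) = O(n log n)
Complexity: O(n log n)


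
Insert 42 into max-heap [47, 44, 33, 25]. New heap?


Append 42: [47, 44, 33, 25, 42]
Bubble up: no swaps needed
Result: [47, 44, 33, 25, 42]


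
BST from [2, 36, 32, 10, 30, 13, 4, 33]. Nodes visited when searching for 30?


BST root = 2
Search for 30: compare at each node
Path: [2, 36, 32, 10, 30]


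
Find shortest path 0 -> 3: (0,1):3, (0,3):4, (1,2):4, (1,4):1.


Dijkstra from 0:
Distances: {0: 0, 1: 3, 2: 7, 3: 4, 4: 4}
Shortest distance to 3 = 4, path = [0, 3]


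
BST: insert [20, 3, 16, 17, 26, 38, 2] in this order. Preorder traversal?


Root = 20; build tree by BST insertion.
Preorder traversal: [20, 3, 2, 16, 17, 26, 38]


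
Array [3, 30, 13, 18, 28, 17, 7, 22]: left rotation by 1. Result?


Left rotate by 1: [30, 13, 18, 28, 17, 7, 22, 3]


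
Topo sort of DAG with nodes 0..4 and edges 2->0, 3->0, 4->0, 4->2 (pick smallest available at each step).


Kahn's algorithm, process smallest node first
Order: [1, 3, 4, 2, 0]


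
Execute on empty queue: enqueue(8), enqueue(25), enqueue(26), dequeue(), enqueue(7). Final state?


enqueue(8) -> [8]
enqueue(25) -> [8, 25]
enqueue(26) -> [8, 25, 26]
dequeue() returns 8 -> [25, 26]
enqueue(7) -> [25, 26, 7]
Final queue (front to back): [25, 26, 7]


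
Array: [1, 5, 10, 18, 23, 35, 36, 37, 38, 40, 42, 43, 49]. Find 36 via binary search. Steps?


Search for 36:
[0,12] mid=6 arr[6]=36
Total: 1 comparisons


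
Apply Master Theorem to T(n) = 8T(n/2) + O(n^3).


a=8, b=2, c=3. log_2(8)=3 = c=3. Case 2: O(n^c log n) = O(n^3 log n)
Complexity: O(n^3 log n)


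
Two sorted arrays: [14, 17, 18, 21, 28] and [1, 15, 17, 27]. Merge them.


Compare heads, take smaller each step.
Merged: [1, 14, 15, 17, 17, 18, 21, 27, 28]


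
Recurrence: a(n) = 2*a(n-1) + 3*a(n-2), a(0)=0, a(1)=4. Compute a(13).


Build bottom-up:
...a(11)=177148, a(12)=531440, a(13)=2*531440+3*177148=1594324


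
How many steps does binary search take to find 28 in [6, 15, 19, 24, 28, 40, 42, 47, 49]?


Search for 28:
[0,8] mid=4 arr[4]=28
Total: 1 comparisons


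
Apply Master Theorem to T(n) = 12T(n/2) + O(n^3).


a=12, b=2, c=3. log_2(12)=3.585 > c=3. Case 1: O(n^log_b(a)) = O(n^3.585)
Complexity: O(n^3.585)


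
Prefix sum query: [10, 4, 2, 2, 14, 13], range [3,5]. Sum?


Prefix sums: [0, 10, 14, 16, 18, 32, 45]
Sum[3..5] = prefix[6] - prefix[3] = 45 - 16 = 29


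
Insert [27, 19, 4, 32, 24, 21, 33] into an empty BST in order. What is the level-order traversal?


Root = 27; build tree by BST insertion.
Level-Order traversal: [27, 19, 32, 4, 24, 33, 21]


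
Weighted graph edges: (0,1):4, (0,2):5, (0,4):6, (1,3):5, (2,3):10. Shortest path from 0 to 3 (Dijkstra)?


Dijkstra from 0:
Distances: {0: 0, 1: 4, 2: 5, 3: 9, 4: 6}
Shortest distance to 3 = 9, path = [0, 1, 3]


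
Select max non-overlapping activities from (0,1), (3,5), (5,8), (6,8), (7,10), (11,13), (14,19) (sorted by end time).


Greedy: pick earliest-ending, then skip overlaps.
Selected (5 activities): [(0, 1), (3, 5), (5, 8), (11, 13), (14, 19)]


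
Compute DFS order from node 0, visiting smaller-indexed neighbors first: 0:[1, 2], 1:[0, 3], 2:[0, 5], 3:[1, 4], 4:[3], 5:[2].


DFS stack-based: start with [0]
Visit order: [0, 1, 3, 4, 2, 5]


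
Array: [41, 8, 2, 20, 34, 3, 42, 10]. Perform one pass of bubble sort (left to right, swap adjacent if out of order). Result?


After one pass: [8, 2, 20, 34, 3, 41, 10, 42]


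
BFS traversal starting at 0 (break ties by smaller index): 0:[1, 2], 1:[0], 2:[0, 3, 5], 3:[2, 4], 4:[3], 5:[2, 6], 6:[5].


BFS queue: start with [0]
Visit order: [0, 1, 2, 3, 5, 4, 6]


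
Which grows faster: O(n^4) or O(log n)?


logarithmic grows slower than quartic
O(log n) is asymptotically smaller; O(n^4) grows faster


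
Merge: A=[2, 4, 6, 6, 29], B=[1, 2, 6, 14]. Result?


Compare heads, take smaller each step.
Merged: [1, 2, 2, 4, 6, 6, 6, 14, 29]


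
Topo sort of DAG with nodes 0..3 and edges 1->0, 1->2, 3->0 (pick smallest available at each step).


Kahn's algorithm, process smallest node first
Order: [1, 2, 3, 0]


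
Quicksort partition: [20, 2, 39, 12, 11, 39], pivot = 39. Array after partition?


Elements <= 39 go left of pivot.
Result: [20, 2, 39, 12, 11, 39], pivot at index 5


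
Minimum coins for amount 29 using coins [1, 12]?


dp[0]=0; dp[i]=1+min(dp[i-c] for c in coins)
...dp[24]=2, dp[25]=3, dp[26]=4, dp[27]=5, dp[28]=6, dp[29]=7
Minimum coins for 29 = 7


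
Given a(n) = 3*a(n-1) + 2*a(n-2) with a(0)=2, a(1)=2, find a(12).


Build bottom-up:
...a(10)=248746, a(11)=885922, a(12)=3*885922+2*248746=3155258


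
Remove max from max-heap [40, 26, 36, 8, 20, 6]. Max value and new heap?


Max = 40
Replace root with last, heapify down
Resulting heap: [36, 26, 6, 8, 20]


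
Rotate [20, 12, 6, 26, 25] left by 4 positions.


Left rotate by 4: [25, 20, 12, 6, 26]


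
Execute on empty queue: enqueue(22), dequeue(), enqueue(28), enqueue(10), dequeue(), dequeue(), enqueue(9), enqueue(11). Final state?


enqueue(22) -> [22]
dequeue() returns 22 -> []
enqueue(28) -> [28]
enqueue(10) -> [28, 10]
dequeue() returns 28 -> [10]
dequeue() returns 10 -> []
enqueue(9) -> [9]
enqueue(11) -> [9, 11]
Final queue (front to back): [9, 11]


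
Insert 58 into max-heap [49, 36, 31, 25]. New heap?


Append 58: [49, 36, 31, 25, 58]
Bubble up: swap idx 4(58) with idx 1(36); swap idx 1(58) with idx 0(49)
Result: [58, 49, 31, 25, 36]


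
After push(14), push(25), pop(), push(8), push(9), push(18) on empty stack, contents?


push(14) -> [14]
push(25) -> [14, 25]
pop() returns 25 -> [14]
push(8) -> [14, 8]
push(9) -> [14, 8, 9]
push(18) -> [14, 8, 9, 18]
Final stack (bottom to top): [14, 8, 9, 18]


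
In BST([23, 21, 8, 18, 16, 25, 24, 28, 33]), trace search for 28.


BST root = 23
Search for 28: compare at each node
Path: [23, 25, 28]


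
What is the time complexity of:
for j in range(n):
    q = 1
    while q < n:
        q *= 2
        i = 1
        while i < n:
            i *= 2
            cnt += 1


Per nesting level: O(n) * O(log n) * O(log n) = O(n (log n)^2)
Complexity: O(n (log n)^2)


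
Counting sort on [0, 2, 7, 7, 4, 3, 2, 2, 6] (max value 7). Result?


Count array: [1, 0, 3, 1, 1, 0, 1, 2]
Reconstruct: [0, 2, 2, 2, 3, 4, 6, 7, 7]


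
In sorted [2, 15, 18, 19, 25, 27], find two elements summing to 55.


Two pointers: lo=0, hi=5
No pair sums to 55


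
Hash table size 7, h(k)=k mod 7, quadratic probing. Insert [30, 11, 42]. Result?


Insertions: 30->slot 2; 11->slot 4; 42->slot 0
Table: [42, None, 30, None, 11, None, None]


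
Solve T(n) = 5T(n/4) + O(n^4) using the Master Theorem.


a=5, b=4, c=4. log_4(5)=1.161 < c=4. Case 3: O(n^c) = O(n^4)
Complexity: O(n^4)


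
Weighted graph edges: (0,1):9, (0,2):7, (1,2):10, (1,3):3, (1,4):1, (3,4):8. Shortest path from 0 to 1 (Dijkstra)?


Dijkstra from 0:
Distances: {0: 0, 1: 9, 2: 7, 3: 12, 4: 10}
Shortest distance to 1 = 9, path = [0, 1]


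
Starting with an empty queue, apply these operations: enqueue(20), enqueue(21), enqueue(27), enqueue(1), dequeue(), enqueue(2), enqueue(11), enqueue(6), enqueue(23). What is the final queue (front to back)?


enqueue(20) -> [20]
enqueue(21) -> [20, 21]
enqueue(27) -> [20, 21, 27]
enqueue(1) -> [20, 21, 27, 1]
dequeue() returns 20 -> [21, 27, 1]
enqueue(2) -> [21, 27, 1, 2]
enqueue(11) -> [21, 27, 1, 2, 11]
enqueue(6) -> [21, 27, 1, 2, 11, 6]
enqueue(23) -> [21, 27, 1, 2, 11, 6, 23]
Final queue (front to back): [21, 27, 1, 2, 11, 6, 23]


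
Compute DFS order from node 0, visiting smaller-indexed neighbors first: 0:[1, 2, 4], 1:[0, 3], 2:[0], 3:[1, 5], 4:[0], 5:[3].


DFS stack-based: start with [0]
Visit order: [0, 1, 3, 5, 2, 4]


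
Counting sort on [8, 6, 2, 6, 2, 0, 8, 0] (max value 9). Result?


Count array: [2, 0, 2, 0, 0, 0, 2, 0, 2, 0]
Reconstruct: [0, 0, 2, 2, 6, 6, 8, 8]


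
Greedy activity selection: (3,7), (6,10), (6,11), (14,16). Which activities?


Greedy: pick earliest-ending, then skip overlaps.
Selected (2 activities): [(3, 7), (14, 16)]


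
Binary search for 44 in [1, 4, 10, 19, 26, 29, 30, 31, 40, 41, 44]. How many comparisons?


Search for 44:
[0,10] mid=5 arr[5]=29
[6,10] mid=8 arr[8]=40
[9,10] mid=9 arr[9]=41
[10,10] mid=10 arr[10]=44
Total: 4 comparisons


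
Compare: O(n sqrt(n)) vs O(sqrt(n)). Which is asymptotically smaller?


sublinear grows slower than n^1.5
O(sqrt(n)) is asymptotically smaller; O(n sqrt(n)) grows faster


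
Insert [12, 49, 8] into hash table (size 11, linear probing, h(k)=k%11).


Insertions: 12->slot 1; 49->slot 5; 8->slot 8
Table: [None, 12, None, None, None, 49, None, None, 8, None, None]


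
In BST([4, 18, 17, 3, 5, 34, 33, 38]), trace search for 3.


BST root = 4
Search for 3: compare at each node
Path: [4, 3]


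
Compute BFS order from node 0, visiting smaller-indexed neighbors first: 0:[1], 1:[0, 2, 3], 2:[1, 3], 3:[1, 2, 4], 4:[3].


BFS queue: start with [0]
Visit order: [0, 1, 2, 3, 4]


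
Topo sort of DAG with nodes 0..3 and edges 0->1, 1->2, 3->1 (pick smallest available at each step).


Kahn's algorithm, process smallest node first
Order: [0, 3, 1, 2]


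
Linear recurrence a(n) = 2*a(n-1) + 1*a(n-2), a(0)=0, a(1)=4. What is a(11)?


Build bottom-up:
...a(9)=3940, a(10)=9512, a(11)=2*9512+1*3940=22964


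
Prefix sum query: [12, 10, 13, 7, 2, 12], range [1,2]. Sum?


Prefix sums: [0, 12, 22, 35, 42, 44, 56]
Sum[1..2] = prefix[3] - prefix[1] = 35 - 12 = 23


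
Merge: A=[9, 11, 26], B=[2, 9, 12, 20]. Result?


Compare heads, take smaller each step.
Merged: [2, 9, 9, 11, 12, 20, 26]


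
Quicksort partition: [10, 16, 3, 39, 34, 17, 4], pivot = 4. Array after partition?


Elements <= 4 go left of pivot.
Result: [3, 4, 10, 39, 34, 17, 16], pivot at index 1


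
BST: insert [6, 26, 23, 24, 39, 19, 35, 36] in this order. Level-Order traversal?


Root = 6; build tree by BST insertion.
Level-Order traversal: [6, 26, 23, 39, 19, 24, 35, 36]


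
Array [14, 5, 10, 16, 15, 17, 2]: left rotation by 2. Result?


Left rotate by 2: [10, 16, 15, 17, 2, 14, 5]


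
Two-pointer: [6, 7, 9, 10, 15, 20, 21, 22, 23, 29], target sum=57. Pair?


Two pointers: lo=0, hi=9
No pair sums to 57


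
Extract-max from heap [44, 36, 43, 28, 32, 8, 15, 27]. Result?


Max = 44
Replace root with last, heapify down
Resulting heap: [43, 36, 27, 28, 32, 8, 15]


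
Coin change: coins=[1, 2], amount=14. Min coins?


dp[0]=0; dp[i]=1+min(dp[i-c] for c in coins)
...dp[9]=5, dp[10]=5, dp[11]=6, dp[12]=6, dp[13]=7, dp[14]=7
Minimum coins for 14 = 7


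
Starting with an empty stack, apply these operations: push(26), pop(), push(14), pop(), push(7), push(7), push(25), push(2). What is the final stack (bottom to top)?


push(26) -> [26]
pop() returns 26 -> []
push(14) -> [14]
pop() returns 14 -> []
push(7) -> [7]
push(7) -> [7, 7]
push(25) -> [7, 7, 25]
push(2) -> [7, 7, 25, 2]
Final stack (bottom to top): [7, 7, 25, 2]


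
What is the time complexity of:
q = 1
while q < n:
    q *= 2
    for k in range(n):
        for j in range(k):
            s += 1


Per nesting level: O(log n) * O(n) * O(n) [triangular over k] = O(n^2 log n)
Complexity: O(n^2 log n)


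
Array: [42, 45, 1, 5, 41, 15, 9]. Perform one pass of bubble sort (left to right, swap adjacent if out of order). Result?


After one pass: [42, 1, 5, 41, 15, 9, 45]


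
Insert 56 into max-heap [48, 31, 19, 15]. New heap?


Append 56: [48, 31, 19, 15, 56]
Bubble up: swap idx 4(56) with idx 1(31); swap idx 1(56) with idx 0(48)
Result: [56, 48, 19, 15, 31]


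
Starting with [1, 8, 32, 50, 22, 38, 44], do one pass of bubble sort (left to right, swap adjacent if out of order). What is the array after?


After one pass: [1, 8, 32, 22, 38, 44, 50]


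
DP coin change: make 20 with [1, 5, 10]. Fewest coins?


dp[0]=0; dp[i]=1+min(dp[i-c] for c in coins)
...dp[15]=2, dp[16]=3, dp[17]=4, dp[18]=5, dp[19]=6, dp[20]=2
Minimum coins for 20 = 2


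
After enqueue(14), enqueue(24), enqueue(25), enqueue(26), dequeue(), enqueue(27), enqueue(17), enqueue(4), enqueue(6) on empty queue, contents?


enqueue(14) -> [14]
enqueue(24) -> [14, 24]
enqueue(25) -> [14, 24, 25]
enqueue(26) -> [14, 24, 25, 26]
dequeue() returns 14 -> [24, 25, 26]
enqueue(27) -> [24, 25, 26, 27]
enqueue(17) -> [24, 25, 26, 27, 17]
enqueue(4) -> [24, 25, 26, 27, 17, 4]
enqueue(6) -> [24, 25, 26, 27, 17, 4, 6]
Final queue (front to back): [24, 25, 26, 27, 17, 4, 6]


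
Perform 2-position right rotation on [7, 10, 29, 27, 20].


Right rotate by 2: [27, 20, 7, 10, 29]


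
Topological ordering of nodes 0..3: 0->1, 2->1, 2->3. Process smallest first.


Kahn's algorithm, process smallest node first
Order: [0, 2, 1, 3]


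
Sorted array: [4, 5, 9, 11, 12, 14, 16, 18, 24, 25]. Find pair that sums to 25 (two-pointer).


Two pointers: lo=0, hi=9
Found pair: (9, 16) summing to 25


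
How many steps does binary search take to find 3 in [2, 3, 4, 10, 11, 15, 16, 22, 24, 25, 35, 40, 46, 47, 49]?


Search for 3:
[0,14] mid=7 arr[7]=22
[0,6] mid=3 arr[3]=10
[0,2] mid=1 arr[1]=3
Total: 3 comparisons


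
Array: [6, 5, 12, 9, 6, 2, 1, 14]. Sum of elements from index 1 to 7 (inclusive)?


Prefix sums: [0, 6, 11, 23, 32, 38, 40, 41, 55]
Sum[1..7] = prefix[8] - prefix[1] = 55 - 6 = 49


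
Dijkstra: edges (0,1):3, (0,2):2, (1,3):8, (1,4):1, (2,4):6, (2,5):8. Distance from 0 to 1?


Dijkstra from 0:
Distances: {0: 0, 1: 3, 2: 2, 3: 11, 4: 4, 5: 10}
Shortest distance to 1 = 3, path = [0, 1]


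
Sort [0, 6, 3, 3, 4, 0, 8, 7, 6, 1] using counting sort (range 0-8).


Count array: [2, 1, 0, 2, 1, 0, 2, 1, 1]
Reconstruct: [0, 0, 1, 3, 3, 4, 6, 6, 7, 8]


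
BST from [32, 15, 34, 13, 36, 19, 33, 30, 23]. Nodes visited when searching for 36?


BST root = 32
Search for 36: compare at each node
Path: [32, 34, 36]


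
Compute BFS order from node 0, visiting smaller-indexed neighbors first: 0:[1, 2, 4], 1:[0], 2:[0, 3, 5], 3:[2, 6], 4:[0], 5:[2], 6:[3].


BFS queue: start with [0]
Visit order: [0, 1, 2, 4, 3, 5, 6]


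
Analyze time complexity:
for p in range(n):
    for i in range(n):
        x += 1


Per nesting level: O(n) * O(n) = O(n^2)
Complexity: O(n^2)


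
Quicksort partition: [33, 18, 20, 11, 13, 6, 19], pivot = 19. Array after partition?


Elements <= 19 go left of pivot.
Result: [18, 11, 13, 6, 19, 33, 20], pivot at index 4


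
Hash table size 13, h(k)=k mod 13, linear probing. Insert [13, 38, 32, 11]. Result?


Insertions: 13->slot 0; 38->slot 12; 32->slot 6; 11->slot 11
Table: [13, None, None, None, None, None, 32, None, None, None, None, 11, 38]


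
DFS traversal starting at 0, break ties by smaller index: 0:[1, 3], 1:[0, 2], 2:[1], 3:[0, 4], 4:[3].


DFS stack-based: start with [0]
Visit order: [0, 1, 2, 3, 4]


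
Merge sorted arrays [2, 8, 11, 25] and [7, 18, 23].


Compare heads, take smaller each step.
Merged: [2, 7, 8, 11, 18, 23, 25]


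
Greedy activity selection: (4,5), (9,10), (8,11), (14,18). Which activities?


Greedy: pick earliest-ending, then skip overlaps.
Selected (3 activities): [(4, 5), (9, 10), (14, 18)]


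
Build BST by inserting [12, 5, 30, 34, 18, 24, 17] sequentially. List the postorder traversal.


Root = 12; build tree by BST insertion.
Postorder traversal: [5, 17, 24, 18, 34, 30, 12]


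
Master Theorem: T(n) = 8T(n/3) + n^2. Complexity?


a=8, b=3, c=2. log_3(8)=1.893 < c=2. Case 3: O(n^c) = O(n^2)
Complexity: O(n^2)


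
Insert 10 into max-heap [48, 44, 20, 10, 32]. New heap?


Append 10: [48, 44, 20, 10, 32, 10]
Bubble up: no swaps needed
Result: [48, 44, 20, 10, 32, 10]


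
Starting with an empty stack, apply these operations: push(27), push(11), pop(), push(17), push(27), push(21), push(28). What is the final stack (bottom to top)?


push(27) -> [27]
push(11) -> [27, 11]
pop() returns 11 -> [27]
push(17) -> [27, 17]
push(27) -> [27, 17, 27]
push(21) -> [27, 17, 27, 21]
push(28) -> [27, 17, 27, 21, 28]
Final stack (bottom to top): [27, 17, 27, 21, 28]


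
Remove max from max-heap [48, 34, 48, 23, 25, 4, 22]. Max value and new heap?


Max = 48
Replace root with last, heapify down
Resulting heap: [48, 34, 22, 23, 25, 4]


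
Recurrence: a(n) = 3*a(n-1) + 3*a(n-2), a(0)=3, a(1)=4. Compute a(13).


Build bottom-up:
...a(11)=3235545, a(12)=12266883, a(13)=3*12266883+3*3235545=46507284


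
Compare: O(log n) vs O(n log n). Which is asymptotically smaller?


logarithmic grows slower than linearithmic
O(log n) is asymptotically smaller; O(n log n) grows faster


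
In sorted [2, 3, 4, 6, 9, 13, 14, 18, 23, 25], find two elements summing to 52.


Two pointers: lo=0, hi=9
No pair sums to 52


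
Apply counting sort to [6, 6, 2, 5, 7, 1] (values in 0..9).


Count array: [0, 1, 1, 0, 0, 1, 2, 1, 0, 0]
Reconstruct: [1, 2, 5, 6, 6, 7]


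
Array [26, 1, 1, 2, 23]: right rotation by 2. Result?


Right rotate by 2: [2, 23, 26, 1, 1]


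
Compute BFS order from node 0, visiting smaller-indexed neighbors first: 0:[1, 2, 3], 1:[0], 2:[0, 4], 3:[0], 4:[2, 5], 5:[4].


BFS queue: start with [0]
Visit order: [0, 1, 2, 3, 4, 5]


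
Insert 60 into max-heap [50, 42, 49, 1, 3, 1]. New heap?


Append 60: [50, 42, 49, 1, 3, 1, 60]
Bubble up: swap idx 6(60) with idx 2(49); swap idx 2(60) with idx 0(50)
Result: [60, 42, 50, 1, 3, 1, 49]


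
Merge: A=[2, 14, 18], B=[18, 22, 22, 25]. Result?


Compare heads, take smaller each step.
Merged: [2, 14, 18, 18, 22, 22, 25]


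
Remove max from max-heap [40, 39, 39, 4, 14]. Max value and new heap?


Max = 40
Replace root with last, heapify down
Resulting heap: [39, 14, 39, 4]
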